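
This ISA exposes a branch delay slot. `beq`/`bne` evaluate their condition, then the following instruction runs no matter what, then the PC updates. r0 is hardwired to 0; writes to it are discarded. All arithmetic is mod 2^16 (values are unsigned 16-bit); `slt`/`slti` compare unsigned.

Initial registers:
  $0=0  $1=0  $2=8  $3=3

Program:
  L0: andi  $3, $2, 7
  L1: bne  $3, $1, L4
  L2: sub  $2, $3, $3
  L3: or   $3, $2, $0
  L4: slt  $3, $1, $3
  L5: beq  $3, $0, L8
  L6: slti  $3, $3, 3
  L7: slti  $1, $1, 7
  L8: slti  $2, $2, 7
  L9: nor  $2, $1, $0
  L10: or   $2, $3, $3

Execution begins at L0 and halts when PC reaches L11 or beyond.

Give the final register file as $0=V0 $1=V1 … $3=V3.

  step pc=0: andi  $3, $2, 7  regs=(0,0,8,0)
  step pc=1: bne  $3, $1, L4  cond=F  regs=(0,0,8,0)
  step pc=2: sub  $2, $3, $3  regs=(0,0,0,0)
  step pc=3: or   $3, $2, $0  regs=(0,0,0,0)
  step pc=4: slt  $3, $1, $3  regs=(0,0,0,0)
  step pc=5: beq  $3, $0, L8  cond=T  regs=(0,0,0,0)
  step pc=6: slti  $3, $3, 3  regs=(0,0,0,1)
  step pc=8: slti  $2, $2, 7  regs=(0,0,1,1)
  step pc=9: nor  $2, $1, $0  regs=(0,0,65535,1)
  step pc=10: or   $2, $3, $3  regs=(0,0,1,1)

$0=0 $1=0 $2=1 $3=1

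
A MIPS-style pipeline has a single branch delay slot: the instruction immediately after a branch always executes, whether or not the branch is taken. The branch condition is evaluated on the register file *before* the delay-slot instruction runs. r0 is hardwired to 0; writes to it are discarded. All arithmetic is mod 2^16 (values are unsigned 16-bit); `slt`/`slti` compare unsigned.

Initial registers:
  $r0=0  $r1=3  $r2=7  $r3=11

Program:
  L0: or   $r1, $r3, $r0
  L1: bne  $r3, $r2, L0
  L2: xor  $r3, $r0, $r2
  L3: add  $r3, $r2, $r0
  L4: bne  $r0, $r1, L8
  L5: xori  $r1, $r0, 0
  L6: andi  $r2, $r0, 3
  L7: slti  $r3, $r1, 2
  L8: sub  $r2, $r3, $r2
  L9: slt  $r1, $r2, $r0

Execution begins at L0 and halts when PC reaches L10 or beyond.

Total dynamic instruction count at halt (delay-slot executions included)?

  step pc=0: or   $r1, $r3, $r0  regs=(0,11,7,11)
  step pc=1: bne  $r3, $r2, L0  cond=T  regs=(0,11,7,11)
  step pc=2: xor  $r3, $r0, $r2  regs=(0,11,7,7)
  step pc=0: or   $r1, $r3, $r0  regs=(0,7,7,7)
  step pc=1: bne  $r3, $r2, L0  cond=F  regs=(0,7,7,7)
  step pc=2: xor  $r3, $r0, $r2  regs=(0,7,7,7)
  step pc=3: add  $r3, $r2, $r0  regs=(0,7,7,7)
  step pc=4: bne  $r0, $r1, L8  cond=T  regs=(0,7,7,7)
  step pc=5: xori  $r1, $r0, 0  regs=(0,0,7,7)
  step pc=8: sub  $r2, $r3, $r2  regs=(0,0,0,7)
  step pc=9: slt  $r1, $r2, $r0  regs=(0,0,0,7)

11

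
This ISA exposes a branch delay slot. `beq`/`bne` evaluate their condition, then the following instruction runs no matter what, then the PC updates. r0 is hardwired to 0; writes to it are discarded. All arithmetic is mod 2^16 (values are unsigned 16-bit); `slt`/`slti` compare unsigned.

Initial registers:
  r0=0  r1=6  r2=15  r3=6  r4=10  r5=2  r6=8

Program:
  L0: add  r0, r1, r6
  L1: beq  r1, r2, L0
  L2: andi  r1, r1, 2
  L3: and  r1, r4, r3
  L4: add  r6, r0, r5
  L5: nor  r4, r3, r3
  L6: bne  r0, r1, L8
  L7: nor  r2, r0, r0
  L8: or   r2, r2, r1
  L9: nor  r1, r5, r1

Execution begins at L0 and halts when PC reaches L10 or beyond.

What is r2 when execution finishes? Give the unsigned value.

PC=0  add  r0, r1, r6        | r0=0 r1=6 r2=15 r3=6 r4=10 r5=2 r6=8
PC=1  beq  r1, r2, L0        | r0=0 r1=6 r2=15 r3=6 r4=10 r5=2 r6=8  [not taken]
PC=2  andi  r1, r1, 2        | r0=0 r1=2 r2=15 r3=6 r4=10 r5=2 r6=8
PC=3  and  r1, r4, r3        | r0=0 r1=2 r2=15 r3=6 r4=10 r5=2 r6=8
PC=4  add  r6, r0, r5        | r0=0 r1=2 r2=15 r3=6 r4=10 r5=2 r6=2
PC=5  nor  r4, r3, r3        | r0=0 r1=2 r2=15 r3=6 r4=65529 r5=2 r6=2
PC=6  bne  r0, r1, L8        | r0=0 r1=2 r2=15 r3=6 r4=65529 r5=2 r6=2  [TAKEN]
PC=7  nor  r2, r0, r0        | r0=0 r1=2 r2=65535 r3=6 r4=65529 r5=2 r6=2
PC=8  or   r2, r2, r1        | r0=0 r1=2 r2=65535 r3=6 r4=65529 r5=2 r6=2
PC=9  nor  r1, r5, r1        | r0=0 r1=65533 r2=65535 r3=6 r4=65529 r5=2 r6=2

65535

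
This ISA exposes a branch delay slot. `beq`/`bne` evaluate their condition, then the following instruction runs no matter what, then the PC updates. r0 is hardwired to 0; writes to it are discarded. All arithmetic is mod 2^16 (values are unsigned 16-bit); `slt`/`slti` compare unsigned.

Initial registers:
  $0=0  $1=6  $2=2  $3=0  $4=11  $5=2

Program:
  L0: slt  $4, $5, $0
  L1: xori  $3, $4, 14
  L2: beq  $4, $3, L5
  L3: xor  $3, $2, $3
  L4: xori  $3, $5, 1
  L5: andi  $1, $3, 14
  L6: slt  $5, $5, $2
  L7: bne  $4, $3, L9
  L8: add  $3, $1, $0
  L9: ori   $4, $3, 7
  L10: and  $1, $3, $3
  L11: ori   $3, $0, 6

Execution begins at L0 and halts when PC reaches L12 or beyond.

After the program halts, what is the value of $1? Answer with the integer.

2

  step pc=0: slt  $4, $5, $0  regs=(0,6,2,0,0,2)
  step pc=1: xori  $3, $4, 14  regs=(0,6,2,14,0,2)
  step pc=2: beq  $4, $3, L5  cond=F  regs=(0,6,2,14,0,2)
  step pc=3: xor  $3, $2, $3  regs=(0,6,2,12,0,2)
  step pc=4: xori  $3, $5, 1  regs=(0,6,2,3,0,2)
  step pc=5: andi  $1, $3, 14  regs=(0,2,2,3,0,2)
  step pc=6: slt  $5, $5, $2  regs=(0,2,2,3,0,0)
  step pc=7: bne  $4, $3, L9  cond=T  regs=(0,2,2,3,0,0)
  step pc=8: add  $3, $1, $0  regs=(0,2,2,2,0,0)
  step pc=9: ori   $4, $3, 7  regs=(0,2,2,2,7,0)
  step pc=10: and  $1, $3, $3  regs=(0,2,2,2,7,0)
  step pc=11: ori   $3, $0, 6  regs=(0,2,2,6,7,0)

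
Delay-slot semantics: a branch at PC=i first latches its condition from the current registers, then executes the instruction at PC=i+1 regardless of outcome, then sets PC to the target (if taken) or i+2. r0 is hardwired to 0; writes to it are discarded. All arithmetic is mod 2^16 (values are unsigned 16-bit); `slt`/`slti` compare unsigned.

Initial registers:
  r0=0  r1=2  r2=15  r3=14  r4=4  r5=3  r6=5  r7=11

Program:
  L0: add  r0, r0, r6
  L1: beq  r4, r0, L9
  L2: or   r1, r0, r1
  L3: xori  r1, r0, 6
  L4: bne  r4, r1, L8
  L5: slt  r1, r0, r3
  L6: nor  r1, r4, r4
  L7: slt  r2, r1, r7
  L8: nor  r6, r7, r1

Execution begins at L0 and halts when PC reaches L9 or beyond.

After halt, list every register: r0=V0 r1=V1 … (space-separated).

r0=0 r1=1 r2=15 r3=14 r4=4 r5=3 r6=65524 r7=11

#0 add  r0, r0, r6 ; 0/2/15/14/4/3/5/11
#1 beq  r4, r0, L9 ; 0/2/15/14/4/3/5/11 ; →fallthru
#2 or   r1, r0, r1 ; 0/2/15/14/4/3/5/11
#3 xori  r1, r0, 6 ; 0/6/15/14/4/3/5/11
#4 bne  r4, r1, L8 ; 0/6/15/14/4/3/5/11 ; →target
#5 slt  r1, r0, r3 ; 0/1/15/14/4/3/5/11
#8 nor  r6, r7, r1 ; 0/1/15/14/4/3/65524/11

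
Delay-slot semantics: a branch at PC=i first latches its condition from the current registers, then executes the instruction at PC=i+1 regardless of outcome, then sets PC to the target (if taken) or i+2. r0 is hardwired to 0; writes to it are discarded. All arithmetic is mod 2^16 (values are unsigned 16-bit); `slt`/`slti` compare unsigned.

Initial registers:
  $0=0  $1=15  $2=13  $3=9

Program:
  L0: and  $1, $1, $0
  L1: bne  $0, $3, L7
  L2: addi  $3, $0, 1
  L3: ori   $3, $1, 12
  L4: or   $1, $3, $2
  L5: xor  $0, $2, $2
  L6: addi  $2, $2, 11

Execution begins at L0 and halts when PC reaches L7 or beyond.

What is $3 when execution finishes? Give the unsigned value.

#0 and  $1, $1, $0 ; 0/0/13/9
#1 bne  $0, $3, L7 ; 0/0/13/9 ; →target
#2 addi  $3, $0, 1 ; 0/0/13/1

1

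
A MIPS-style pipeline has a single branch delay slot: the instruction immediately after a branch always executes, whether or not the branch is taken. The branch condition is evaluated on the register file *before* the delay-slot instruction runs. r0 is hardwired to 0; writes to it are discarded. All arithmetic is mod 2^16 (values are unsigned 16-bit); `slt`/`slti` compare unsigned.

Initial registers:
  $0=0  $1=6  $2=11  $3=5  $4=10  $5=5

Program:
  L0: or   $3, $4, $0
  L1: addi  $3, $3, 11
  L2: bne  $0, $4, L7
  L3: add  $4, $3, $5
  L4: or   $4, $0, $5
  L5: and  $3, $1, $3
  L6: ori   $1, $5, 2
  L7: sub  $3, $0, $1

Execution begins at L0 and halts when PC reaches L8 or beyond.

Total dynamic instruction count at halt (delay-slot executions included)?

[0] or   $3, $4, $0  →  {$0:0, $1:6, $2:11, $3:10, $4:10, $5:5}
[1] addi  $3, $3, 11  →  {$0:0, $1:6, $2:11, $3:21, $4:10, $5:5}
[2] bne  $0, $4, L7  →  {$0:0, $1:6, $2:11, $3:21, $4:10, $5:5}  ⟨branch taken⟩
[3] add  $4, $3, $5  →  {$0:0, $1:6, $2:11, $3:21, $4:26, $5:5}
[7] sub  $3, $0, $1  →  {$0:0, $1:6, $2:11, $3:65530, $4:26, $5:5}

5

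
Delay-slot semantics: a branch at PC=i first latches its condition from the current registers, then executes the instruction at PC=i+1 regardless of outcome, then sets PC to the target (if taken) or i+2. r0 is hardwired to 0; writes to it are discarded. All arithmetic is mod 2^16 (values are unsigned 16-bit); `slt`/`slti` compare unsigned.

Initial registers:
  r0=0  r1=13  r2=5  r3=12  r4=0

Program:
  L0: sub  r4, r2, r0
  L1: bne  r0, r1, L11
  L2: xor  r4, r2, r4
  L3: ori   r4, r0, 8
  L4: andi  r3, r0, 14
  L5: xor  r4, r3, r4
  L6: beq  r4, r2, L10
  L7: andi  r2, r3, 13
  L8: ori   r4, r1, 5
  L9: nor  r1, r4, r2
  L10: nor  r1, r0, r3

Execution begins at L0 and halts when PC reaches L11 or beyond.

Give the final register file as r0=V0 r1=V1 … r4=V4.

#0 sub  r4, r2, r0 ; 0/13/5/12/5
#1 bne  r0, r1, L11 ; 0/13/5/12/5 ; →target
#2 xor  r4, r2, r4 ; 0/13/5/12/0

r0=0 r1=13 r2=5 r3=12 r4=0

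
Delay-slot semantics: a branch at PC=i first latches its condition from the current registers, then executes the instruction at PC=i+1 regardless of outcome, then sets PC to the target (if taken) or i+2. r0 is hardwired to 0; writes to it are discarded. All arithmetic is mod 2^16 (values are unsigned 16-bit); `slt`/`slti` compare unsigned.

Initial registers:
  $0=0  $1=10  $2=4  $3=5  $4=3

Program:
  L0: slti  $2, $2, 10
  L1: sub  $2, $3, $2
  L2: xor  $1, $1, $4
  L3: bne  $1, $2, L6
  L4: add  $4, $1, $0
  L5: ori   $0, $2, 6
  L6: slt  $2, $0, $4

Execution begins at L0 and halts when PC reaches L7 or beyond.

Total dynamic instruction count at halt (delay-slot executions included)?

  step pc=0: slti  $2, $2, 10  regs=(0,10,1,5,3)
  step pc=1: sub  $2, $3, $2  regs=(0,10,4,5,3)
  step pc=2: xor  $1, $1, $4  regs=(0,9,4,5,3)
  step pc=3: bne  $1, $2, L6  cond=T  regs=(0,9,4,5,3)
  step pc=4: add  $4, $1, $0  regs=(0,9,4,5,9)
  step pc=6: slt  $2, $0, $4  regs=(0,9,1,5,9)

6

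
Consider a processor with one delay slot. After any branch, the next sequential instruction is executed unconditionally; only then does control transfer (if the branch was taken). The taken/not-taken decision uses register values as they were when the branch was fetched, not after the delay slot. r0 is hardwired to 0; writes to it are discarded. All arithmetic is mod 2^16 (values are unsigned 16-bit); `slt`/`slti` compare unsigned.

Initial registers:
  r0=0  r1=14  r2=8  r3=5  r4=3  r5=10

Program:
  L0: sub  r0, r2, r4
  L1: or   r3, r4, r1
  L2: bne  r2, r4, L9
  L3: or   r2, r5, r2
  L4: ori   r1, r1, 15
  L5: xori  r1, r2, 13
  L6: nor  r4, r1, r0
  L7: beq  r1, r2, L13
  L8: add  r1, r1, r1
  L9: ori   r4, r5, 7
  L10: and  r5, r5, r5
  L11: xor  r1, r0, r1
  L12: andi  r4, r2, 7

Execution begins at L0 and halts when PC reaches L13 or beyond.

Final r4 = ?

#0 sub  r0, r2, r4 ; 0/14/8/5/3/10
#1 or   r3, r4, r1 ; 0/14/8/15/3/10
#2 bne  r2, r4, L9 ; 0/14/8/15/3/10 ; →target
#3 or   r2, r5, r2 ; 0/14/10/15/3/10
#9 ori   r4, r5, 7 ; 0/14/10/15/15/10
#10 and  r5, r5, r5 ; 0/14/10/15/15/10
#11 xor  r1, r0, r1 ; 0/14/10/15/15/10
#12 andi  r4, r2, 7 ; 0/14/10/15/2/10

2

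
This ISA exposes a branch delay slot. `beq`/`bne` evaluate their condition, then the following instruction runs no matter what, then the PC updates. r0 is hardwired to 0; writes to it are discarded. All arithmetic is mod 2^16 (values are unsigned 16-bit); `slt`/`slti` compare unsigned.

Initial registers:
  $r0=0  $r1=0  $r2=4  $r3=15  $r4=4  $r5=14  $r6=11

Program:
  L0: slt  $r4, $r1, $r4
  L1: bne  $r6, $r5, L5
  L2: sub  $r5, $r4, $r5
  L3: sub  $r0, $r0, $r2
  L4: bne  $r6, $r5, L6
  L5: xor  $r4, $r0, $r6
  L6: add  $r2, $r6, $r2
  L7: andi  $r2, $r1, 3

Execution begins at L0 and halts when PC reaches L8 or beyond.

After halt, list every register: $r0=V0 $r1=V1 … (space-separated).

$r0=0 $r1=0 $r2=0 $r3=15 $r4=11 $r5=65523 $r6=11

#0 slt  $r4, $r1, $r4 ; 0/0/4/15/1/14/11
#1 bne  $r6, $r5, L5 ; 0/0/4/15/1/14/11 ; →target
#2 sub  $r5, $r4, $r5 ; 0/0/4/15/1/65523/11
#5 xor  $r4, $r0, $r6 ; 0/0/4/15/11/65523/11
#6 add  $r2, $r6, $r2 ; 0/0/15/15/11/65523/11
#7 andi  $r2, $r1, 3 ; 0/0/0/15/11/65523/11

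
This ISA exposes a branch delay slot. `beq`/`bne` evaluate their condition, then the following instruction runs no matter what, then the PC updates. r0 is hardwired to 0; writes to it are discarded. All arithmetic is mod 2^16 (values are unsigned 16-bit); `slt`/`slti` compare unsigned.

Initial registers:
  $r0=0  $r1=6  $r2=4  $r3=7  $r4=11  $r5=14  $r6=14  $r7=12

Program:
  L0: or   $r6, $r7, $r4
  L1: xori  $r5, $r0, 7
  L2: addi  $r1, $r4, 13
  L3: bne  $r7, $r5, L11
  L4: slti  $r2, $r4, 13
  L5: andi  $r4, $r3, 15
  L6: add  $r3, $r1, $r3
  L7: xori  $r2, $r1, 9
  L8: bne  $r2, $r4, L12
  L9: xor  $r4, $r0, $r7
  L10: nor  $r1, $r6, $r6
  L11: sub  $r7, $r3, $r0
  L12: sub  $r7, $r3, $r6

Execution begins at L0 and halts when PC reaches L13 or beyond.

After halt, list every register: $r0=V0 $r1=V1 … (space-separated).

#0 or   $r6, $r7, $r4 ; 0/6/4/7/11/14/15/12
#1 xori  $r5, $r0, 7 ; 0/6/4/7/11/7/15/12
#2 addi  $r1, $r4, 13 ; 0/24/4/7/11/7/15/12
#3 bne  $r7, $r5, L11 ; 0/24/4/7/11/7/15/12 ; →target
#4 slti  $r2, $r4, 13 ; 0/24/1/7/11/7/15/12
#11 sub  $r7, $r3, $r0 ; 0/24/1/7/11/7/15/7
#12 sub  $r7, $r3, $r6 ; 0/24/1/7/11/7/15/65528

$r0=0 $r1=24 $r2=1 $r3=7 $r4=11 $r5=7 $r6=15 $r7=65528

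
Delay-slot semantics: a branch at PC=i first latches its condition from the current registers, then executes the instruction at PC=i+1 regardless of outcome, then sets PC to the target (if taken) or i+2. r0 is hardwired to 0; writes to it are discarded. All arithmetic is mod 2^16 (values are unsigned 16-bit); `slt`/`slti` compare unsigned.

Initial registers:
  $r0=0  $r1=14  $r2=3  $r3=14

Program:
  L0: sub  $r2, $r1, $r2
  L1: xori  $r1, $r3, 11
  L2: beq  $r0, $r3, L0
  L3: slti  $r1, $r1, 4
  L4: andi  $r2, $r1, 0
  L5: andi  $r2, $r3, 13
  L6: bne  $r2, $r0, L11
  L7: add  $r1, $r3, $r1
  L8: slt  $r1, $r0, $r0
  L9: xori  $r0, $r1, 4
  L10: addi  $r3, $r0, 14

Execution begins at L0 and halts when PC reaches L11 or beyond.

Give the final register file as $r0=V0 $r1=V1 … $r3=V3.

$r0=0 $r1=14 $r2=12 $r3=14

#0 sub  $r2, $r1, $r2 ; 0/14/11/14
#1 xori  $r1, $r3, 11 ; 0/5/11/14
#2 beq  $r0, $r3, L0 ; 0/5/11/14 ; →fallthru
#3 slti  $r1, $r1, 4 ; 0/0/11/14
#4 andi  $r2, $r1, 0 ; 0/0/0/14
#5 andi  $r2, $r3, 13 ; 0/0/12/14
#6 bne  $r2, $r0, L11 ; 0/0/12/14 ; →target
#7 add  $r1, $r3, $r1 ; 0/14/12/14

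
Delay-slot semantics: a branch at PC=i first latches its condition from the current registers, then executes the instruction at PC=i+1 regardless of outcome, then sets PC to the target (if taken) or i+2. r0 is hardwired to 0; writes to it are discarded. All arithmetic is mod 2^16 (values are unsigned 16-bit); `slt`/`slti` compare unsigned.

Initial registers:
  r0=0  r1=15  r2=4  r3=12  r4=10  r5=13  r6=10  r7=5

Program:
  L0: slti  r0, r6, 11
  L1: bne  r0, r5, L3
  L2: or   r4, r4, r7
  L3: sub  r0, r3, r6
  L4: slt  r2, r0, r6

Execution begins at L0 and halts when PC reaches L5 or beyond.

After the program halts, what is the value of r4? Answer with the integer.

#0 slti  r0, r6, 11 ; 0/15/4/12/10/13/10/5
#1 bne  r0, r5, L3 ; 0/15/4/12/10/13/10/5 ; →target
#2 or   r4, r4, r7 ; 0/15/4/12/15/13/10/5
#3 sub  r0, r3, r6 ; 0/15/4/12/15/13/10/5
#4 slt  r2, r0, r6 ; 0/15/1/12/15/13/10/5

15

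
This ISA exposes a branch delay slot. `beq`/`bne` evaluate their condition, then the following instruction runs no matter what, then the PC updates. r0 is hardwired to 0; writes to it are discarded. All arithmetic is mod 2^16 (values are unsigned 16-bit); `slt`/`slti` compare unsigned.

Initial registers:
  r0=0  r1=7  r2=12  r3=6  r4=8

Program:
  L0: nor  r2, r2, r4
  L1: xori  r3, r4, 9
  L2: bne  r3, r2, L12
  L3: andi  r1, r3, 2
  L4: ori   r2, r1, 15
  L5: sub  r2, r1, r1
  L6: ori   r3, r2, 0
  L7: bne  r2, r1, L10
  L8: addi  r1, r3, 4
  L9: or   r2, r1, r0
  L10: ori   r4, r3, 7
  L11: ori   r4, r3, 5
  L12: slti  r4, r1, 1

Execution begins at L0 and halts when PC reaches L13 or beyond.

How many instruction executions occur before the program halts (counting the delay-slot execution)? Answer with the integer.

PC=0  nor  r2, r2, r4        | r0=0 r1=7 r2=65523 r3=6 r4=8
PC=1  xori  r3, r4, 9        | r0=0 r1=7 r2=65523 r3=1 r4=8
PC=2  bne  r3, r2, L12       | r0=0 r1=7 r2=65523 r3=1 r4=8  [TAKEN]
PC=3  andi  r1, r3, 2        | r0=0 r1=0 r2=65523 r3=1 r4=8
PC=12 slti  r4, r1, 1        | r0=0 r1=0 r2=65523 r3=1 r4=1

5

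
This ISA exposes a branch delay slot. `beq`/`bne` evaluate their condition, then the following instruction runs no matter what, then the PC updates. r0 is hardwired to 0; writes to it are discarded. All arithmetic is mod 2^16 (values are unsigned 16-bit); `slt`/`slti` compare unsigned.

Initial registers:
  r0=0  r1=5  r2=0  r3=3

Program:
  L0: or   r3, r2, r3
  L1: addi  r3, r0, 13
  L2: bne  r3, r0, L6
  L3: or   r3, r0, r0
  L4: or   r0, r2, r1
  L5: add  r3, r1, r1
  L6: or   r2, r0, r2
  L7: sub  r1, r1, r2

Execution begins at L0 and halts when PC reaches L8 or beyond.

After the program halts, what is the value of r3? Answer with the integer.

[0] or   r3, r2, r3  →  {r0:0, r1:5, r2:0, r3:3}
[1] addi  r3, r0, 13  →  {r0:0, r1:5, r2:0, r3:13}
[2] bne  r3, r0, L6  →  {r0:0, r1:5, r2:0, r3:13}  ⟨branch taken⟩
[3] or   r3, r0, r0  →  {r0:0, r1:5, r2:0, r3:0}
[6] or   r2, r0, r2  →  {r0:0, r1:5, r2:0, r3:0}
[7] sub  r1, r1, r2  →  {r0:0, r1:5, r2:0, r3:0}

0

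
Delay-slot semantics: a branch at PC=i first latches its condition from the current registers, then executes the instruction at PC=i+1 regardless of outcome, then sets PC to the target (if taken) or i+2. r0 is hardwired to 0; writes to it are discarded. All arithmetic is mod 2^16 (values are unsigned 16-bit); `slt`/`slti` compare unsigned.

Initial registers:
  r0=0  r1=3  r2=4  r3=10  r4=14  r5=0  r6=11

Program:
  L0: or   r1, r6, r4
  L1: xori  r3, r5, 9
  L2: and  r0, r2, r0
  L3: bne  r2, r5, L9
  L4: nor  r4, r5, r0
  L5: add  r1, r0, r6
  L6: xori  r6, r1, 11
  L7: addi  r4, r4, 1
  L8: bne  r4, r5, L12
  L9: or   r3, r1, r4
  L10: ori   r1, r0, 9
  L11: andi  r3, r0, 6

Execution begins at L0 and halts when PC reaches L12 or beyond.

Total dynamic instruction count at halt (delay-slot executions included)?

  step pc=0: or   r1, r6, r4  regs=(0,15,4,10,14,0,11)
  step pc=1: xori  r3, r5, 9  regs=(0,15,4,9,14,0,11)
  step pc=2: and  r0, r2, r0  regs=(0,15,4,9,14,0,11)
  step pc=3: bne  r2, r5, L9  cond=T  regs=(0,15,4,9,14,0,11)
  step pc=4: nor  r4, r5, r0  regs=(0,15,4,9,65535,0,11)
  step pc=9: or   r3, r1, r4  regs=(0,15,4,65535,65535,0,11)
  step pc=10: ori   r1, r0, 9  regs=(0,9,4,65535,65535,0,11)
  step pc=11: andi  r3, r0, 6  regs=(0,9,4,0,65535,0,11)

8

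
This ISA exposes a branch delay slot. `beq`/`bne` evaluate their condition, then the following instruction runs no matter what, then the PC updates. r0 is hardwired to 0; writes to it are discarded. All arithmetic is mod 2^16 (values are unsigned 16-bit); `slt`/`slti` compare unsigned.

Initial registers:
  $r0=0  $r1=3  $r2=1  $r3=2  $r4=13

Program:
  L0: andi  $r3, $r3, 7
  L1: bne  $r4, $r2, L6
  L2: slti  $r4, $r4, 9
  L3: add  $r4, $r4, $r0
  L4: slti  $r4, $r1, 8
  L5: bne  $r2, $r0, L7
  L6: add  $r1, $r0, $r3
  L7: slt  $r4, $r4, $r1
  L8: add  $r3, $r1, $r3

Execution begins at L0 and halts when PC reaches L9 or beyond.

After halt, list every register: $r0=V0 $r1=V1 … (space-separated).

$r0=0 $r1=2 $r2=1 $r3=4 $r4=1

  step pc=0: andi  $r3, $r3, 7  regs=(0,3,1,2,13)
  step pc=1: bne  $r4, $r2, L6  cond=T  regs=(0,3,1,2,13)
  step pc=2: slti  $r4, $r4, 9  regs=(0,3,1,2,0)
  step pc=6: add  $r1, $r0, $r3  regs=(0,2,1,2,0)
  step pc=7: slt  $r4, $r4, $r1  regs=(0,2,1,2,1)
  step pc=8: add  $r3, $r1, $r3  regs=(0,2,1,4,1)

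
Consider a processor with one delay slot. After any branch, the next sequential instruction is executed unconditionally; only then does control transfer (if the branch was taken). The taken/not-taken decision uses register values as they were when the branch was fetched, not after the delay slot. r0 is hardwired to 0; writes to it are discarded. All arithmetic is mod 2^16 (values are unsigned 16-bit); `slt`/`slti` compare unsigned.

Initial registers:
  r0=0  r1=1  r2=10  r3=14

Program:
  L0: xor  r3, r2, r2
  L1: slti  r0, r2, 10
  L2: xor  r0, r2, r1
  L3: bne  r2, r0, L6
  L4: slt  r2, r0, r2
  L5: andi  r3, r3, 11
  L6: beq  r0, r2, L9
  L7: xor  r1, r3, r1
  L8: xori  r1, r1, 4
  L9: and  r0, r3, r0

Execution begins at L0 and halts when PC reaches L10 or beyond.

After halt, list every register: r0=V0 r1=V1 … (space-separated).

r0=0 r1=5 r2=1 r3=0

PC=0  xor  r3, r2, r2        | r0=0 r1=1 r2=10 r3=0
PC=1  slti  r0, r2, 10       | r0=0 r1=1 r2=10 r3=0
PC=2  xor  r0, r2, r1        | r0=0 r1=1 r2=10 r3=0
PC=3  bne  r2, r0, L6        | r0=0 r1=1 r2=10 r3=0  [TAKEN]
PC=4  slt  r2, r0, r2        | r0=0 r1=1 r2=1 r3=0
PC=6  beq  r0, r2, L9        | r0=0 r1=1 r2=1 r3=0  [not taken]
PC=7  xor  r1, r3, r1        | r0=0 r1=1 r2=1 r3=0
PC=8  xori  r1, r1, 4        | r0=0 r1=5 r2=1 r3=0
PC=9  and  r0, r3, r0        | r0=0 r1=5 r2=1 r3=0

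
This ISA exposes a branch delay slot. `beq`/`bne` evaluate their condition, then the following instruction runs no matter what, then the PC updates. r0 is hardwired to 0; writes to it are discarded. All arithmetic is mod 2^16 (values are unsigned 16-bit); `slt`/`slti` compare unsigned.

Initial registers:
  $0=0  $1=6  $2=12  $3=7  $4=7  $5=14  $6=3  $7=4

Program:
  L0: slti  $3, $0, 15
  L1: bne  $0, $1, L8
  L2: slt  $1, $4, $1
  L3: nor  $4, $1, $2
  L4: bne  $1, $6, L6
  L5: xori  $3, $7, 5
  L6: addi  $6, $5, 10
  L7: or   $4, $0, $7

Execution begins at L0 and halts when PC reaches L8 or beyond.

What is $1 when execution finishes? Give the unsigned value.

PC=0  slti  $3, $0, 15       | $0=0 $1=6 $2=12 $3=1 $4=7 $5=14 $6=3 $7=4
PC=1  bne  $0, $1, L8        | $0=0 $1=6 $2=12 $3=1 $4=7 $5=14 $6=3 $7=4  [TAKEN]
PC=2  slt  $1, $4, $1        | $0=0 $1=0 $2=12 $3=1 $4=7 $5=14 $6=3 $7=4

0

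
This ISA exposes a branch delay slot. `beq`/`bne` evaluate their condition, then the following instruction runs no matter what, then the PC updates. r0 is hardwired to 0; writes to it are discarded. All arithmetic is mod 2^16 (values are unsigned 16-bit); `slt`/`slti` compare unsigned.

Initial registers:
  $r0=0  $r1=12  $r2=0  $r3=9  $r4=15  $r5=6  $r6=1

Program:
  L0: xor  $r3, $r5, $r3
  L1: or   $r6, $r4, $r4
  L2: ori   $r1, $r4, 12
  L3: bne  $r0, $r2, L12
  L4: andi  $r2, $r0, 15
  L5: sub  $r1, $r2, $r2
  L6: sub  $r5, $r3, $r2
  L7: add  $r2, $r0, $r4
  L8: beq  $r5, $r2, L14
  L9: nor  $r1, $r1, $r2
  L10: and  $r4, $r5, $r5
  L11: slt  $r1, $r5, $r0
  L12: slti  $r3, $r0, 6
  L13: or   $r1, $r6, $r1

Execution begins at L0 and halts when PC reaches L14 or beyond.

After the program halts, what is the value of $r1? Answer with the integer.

65520

  step pc=0: xor  $r3, $r5, $r3  regs=(0,12,0,15,15,6,1)
  step pc=1: or   $r6, $r4, $r4  regs=(0,12,0,15,15,6,15)
  step pc=2: ori   $r1, $r4, 12  regs=(0,15,0,15,15,6,15)
  step pc=3: bne  $r0, $r2, L12  cond=F  regs=(0,15,0,15,15,6,15)
  step pc=4: andi  $r2, $r0, 15  regs=(0,15,0,15,15,6,15)
  step pc=5: sub  $r1, $r2, $r2  regs=(0,0,0,15,15,6,15)
  step pc=6: sub  $r5, $r3, $r2  regs=(0,0,0,15,15,15,15)
  step pc=7: add  $r2, $r0, $r4  regs=(0,0,15,15,15,15,15)
  step pc=8: beq  $r5, $r2, L14  cond=T  regs=(0,0,15,15,15,15,15)
  step pc=9: nor  $r1, $r1, $r2  regs=(0,65520,15,15,15,15,15)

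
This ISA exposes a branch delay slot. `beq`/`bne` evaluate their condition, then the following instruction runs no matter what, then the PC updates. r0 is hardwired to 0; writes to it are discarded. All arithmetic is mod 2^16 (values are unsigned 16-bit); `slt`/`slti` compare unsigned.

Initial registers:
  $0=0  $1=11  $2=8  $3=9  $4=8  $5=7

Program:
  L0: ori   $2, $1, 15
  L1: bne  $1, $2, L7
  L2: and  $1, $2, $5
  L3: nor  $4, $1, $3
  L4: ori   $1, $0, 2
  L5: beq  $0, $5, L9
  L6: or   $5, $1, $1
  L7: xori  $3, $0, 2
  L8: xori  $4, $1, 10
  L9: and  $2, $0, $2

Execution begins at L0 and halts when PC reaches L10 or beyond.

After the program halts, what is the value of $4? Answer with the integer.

PC=0  ori   $2, $1, 15       | $0=0 $1=11 $2=15 $3=9 $4=8 $5=7
PC=1  bne  $1, $2, L7        | $0=0 $1=11 $2=15 $3=9 $4=8 $5=7  [TAKEN]
PC=2  and  $1, $2, $5        | $0=0 $1=7 $2=15 $3=9 $4=8 $5=7
PC=7  xori  $3, $0, 2        | $0=0 $1=7 $2=15 $3=2 $4=8 $5=7
PC=8  xori  $4, $1, 10       | $0=0 $1=7 $2=15 $3=2 $4=13 $5=7
PC=9  and  $2, $0, $2        | $0=0 $1=7 $2=0 $3=2 $4=13 $5=7

13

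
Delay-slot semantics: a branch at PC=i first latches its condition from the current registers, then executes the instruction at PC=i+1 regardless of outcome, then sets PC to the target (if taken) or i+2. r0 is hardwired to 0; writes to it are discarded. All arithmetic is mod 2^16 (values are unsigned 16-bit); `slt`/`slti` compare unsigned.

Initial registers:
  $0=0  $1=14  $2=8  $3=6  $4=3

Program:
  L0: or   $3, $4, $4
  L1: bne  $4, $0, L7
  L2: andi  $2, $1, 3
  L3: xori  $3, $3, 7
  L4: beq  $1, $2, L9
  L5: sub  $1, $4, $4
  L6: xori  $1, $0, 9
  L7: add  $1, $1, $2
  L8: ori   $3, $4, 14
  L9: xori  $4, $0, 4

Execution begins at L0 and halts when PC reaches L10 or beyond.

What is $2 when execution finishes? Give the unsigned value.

[0] or   $3, $4, $4  →  {$0:0, $1:14, $2:8, $3:3, $4:3}
[1] bne  $4, $0, L7  →  {$0:0, $1:14, $2:8, $3:3, $4:3}  ⟨branch taken⟩
[2] andi  $2, $1, 3  →  {$0:0, $1:14, $2:2, $3:3, $4:3}
[7] add  $1, $1, $2  →  {$0:0, $1:16, $2:2, $3:3, $4:3}
[8] ori   $3, $4, 14  →  {$0:0, $1:16, $2:2, $3:15, $4:3}
[9] xori  $4, $0, 4  →  {$0:0, $1:16, $2:2, $3:15, $4:4}

2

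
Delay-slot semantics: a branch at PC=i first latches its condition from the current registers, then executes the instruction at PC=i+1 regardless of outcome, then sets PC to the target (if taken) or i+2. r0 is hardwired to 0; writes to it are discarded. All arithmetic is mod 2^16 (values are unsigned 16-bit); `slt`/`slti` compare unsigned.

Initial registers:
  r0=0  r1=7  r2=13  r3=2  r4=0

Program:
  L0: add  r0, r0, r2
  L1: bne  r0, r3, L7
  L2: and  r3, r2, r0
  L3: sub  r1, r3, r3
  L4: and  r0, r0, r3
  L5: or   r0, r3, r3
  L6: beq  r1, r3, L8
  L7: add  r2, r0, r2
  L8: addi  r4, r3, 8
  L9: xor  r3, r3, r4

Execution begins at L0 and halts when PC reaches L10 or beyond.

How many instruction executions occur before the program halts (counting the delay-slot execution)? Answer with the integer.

  step pc=0: add  r0, r0, r2  regs=(0,7,13,2,0)
  step pc=1: bne  r0, r3, L7  cond=T  regs=(0,7,13,2,0)
  step pc=2: and  r3, r2, r0  regs=(0,7,13,0,0)
  step pc=7: add  r2, r0, r2  regs=(0,7,13,0,0)
  step pc=8: addi  r4, r3, 8  regs=(0,7,13,0,8)
  step pc=9: xor  r3, r3, r4  regs=(0,7,13,8,8)

6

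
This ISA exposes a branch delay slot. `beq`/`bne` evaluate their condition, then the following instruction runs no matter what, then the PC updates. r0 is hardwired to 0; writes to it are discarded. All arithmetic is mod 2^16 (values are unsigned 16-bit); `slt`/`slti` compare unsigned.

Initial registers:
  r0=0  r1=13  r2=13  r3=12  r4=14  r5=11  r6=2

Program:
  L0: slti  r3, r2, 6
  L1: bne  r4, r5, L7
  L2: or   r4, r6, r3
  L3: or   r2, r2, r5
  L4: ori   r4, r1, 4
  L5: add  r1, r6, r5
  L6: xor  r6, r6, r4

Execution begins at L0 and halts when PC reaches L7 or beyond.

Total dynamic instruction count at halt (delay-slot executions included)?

3

#0 slti  r3, r2, 6 ; 0/13/13/0/14/11/2
#1 bne  r4, r5, L7 ; 0/13/13/0/14/11/2 ; →target
#2 or   r4, r6, r3 ; 0/13/13/0/2/11/2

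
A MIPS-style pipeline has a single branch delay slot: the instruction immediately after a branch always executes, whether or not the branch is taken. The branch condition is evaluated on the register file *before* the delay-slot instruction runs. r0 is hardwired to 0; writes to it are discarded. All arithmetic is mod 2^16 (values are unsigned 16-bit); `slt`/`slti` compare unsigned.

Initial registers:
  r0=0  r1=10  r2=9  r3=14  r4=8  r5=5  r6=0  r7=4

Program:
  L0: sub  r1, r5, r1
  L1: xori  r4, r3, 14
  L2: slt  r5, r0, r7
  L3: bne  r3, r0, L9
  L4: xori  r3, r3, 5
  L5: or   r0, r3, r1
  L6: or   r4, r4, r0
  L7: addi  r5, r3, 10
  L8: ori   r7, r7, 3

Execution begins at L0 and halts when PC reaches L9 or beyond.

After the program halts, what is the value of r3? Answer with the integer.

11

[0] sub  r1, r5, r1  →  {r0:0, r1:65531, r2:9, r3:14, r4:8, r5:5, r6:0, r7:4}
[1] xori  r4, r3, 14  →  {r0:0, r1:65531, r2:9, r3:14, r4:0, r5:5, r6:0, r7:4}
[2] slt  r5, r0, r7  →  {r0:0, r1:65531, r2:9, r3:14, r4:0, r5:1, r6:0, r7:4}
[3] bne  r3, r0, L9  →  {r0:0, r1:65531, r2:9, r3:14, r4:0, r5:1, r6:0, r7:4}  ⟨branch taken⟩
[4] xori  r3, r3, 5  →  {r0:0, r1:65531, r2:9, r3:11, r4:0, r5:1, r6:0, r7:4}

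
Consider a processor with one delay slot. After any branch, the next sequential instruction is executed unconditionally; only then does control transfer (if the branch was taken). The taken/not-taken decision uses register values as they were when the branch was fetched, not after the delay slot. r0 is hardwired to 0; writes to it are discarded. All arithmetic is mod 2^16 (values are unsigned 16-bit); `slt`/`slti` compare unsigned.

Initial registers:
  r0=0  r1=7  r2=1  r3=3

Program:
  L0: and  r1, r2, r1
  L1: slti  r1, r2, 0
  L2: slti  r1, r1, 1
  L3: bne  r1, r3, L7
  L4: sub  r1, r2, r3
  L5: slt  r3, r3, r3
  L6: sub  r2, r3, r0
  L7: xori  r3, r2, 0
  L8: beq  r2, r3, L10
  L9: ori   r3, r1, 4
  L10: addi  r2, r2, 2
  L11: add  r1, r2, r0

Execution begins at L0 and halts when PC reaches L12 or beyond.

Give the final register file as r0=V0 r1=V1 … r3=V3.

r0=0 r1=3 r2=3 r3=65534

  step pc=0: and  r1, r2, r1  regs=(0,1,1,3)
  step pc=1: slti  r1, r2, 0  regs=(0,0,1,3)
  step pc=2: slti  r1, r1, 1  regs=(0,1,1,3)
  step pc=3: bne  r1, r3, L7  cond=T  regs=(0,1,1,3)
  step pc=4: sub  r1, r2, r3  regs=(0,65534,1,3)
  step pc=7: xori  r3, r2, 0  regs=(0,65534,1,1)
  step pc=8: beq  r2, r3, L10  cond=T  regs=(0,65534,1,1)
  step pc=9: ori   r3, r1, 4  regs=(0,65534,1,65534)
  step pc=10: addi  r2, r2, 2  regs=(0,65534,3,65534)
  step pc=11: add  r1, r2, r0  regs=(0,3,3,65534)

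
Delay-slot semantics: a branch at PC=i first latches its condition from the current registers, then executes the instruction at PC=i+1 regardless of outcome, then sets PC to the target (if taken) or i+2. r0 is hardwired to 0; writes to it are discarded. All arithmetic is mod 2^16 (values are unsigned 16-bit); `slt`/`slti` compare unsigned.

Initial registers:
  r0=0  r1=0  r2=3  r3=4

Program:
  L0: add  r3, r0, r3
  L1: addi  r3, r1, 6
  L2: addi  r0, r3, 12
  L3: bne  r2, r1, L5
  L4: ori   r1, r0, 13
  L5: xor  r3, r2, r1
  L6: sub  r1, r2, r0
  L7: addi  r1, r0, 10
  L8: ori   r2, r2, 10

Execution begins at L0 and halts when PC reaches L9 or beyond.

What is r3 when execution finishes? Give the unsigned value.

14

  step pc=0: add  r3, r0, r3  regs=(0,0,3,4)
  step pc=1: addi  r3, r1, 6  regs=(0,0,3,6)
  step pc=2: addi  r0, r3, 12  regs=(0,0,3,6)
  step pc=3: bne  r2, r1, L5  cond=T  regs=(0,0,3,6)
  step pc=4: ori   r1, r0, 13  regs=(0,13,3,6)
  step pc=5: xor  r3, r2, r1  regs=(0,13,3,14)
  step pc=6: sub  r1, r2, r0  regs=(0,3,3,14)
  step pc=7: addi  r1, r0, 10  regs=(0,10,3,14)
  step pc=8: ori   r2, r2, 10  regs=(0,10,11,14)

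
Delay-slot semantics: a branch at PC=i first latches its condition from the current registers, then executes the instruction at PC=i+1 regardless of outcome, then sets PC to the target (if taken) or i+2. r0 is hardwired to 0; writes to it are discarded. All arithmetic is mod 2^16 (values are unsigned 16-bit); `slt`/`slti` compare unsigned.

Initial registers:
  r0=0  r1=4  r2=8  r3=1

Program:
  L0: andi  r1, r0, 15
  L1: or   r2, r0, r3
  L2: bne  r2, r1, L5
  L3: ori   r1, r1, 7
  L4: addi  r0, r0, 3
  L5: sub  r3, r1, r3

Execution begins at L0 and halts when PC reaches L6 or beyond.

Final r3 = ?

6

  step pc=0: andi  r1, r0, 15  regs=(0,0,8,1)
  step pc=1: or   r2, r0, r3  regs=(0,0,1,1)
  step pc=2: bne  r2, r1, L5  cond=T  regs=(0,0,1,1)
  step pc=3: ori   r1, r1, 7  regs=(0,7,1,1)
  step pc=5: sub  r3, r1, r3  regs=(0,7,1,6)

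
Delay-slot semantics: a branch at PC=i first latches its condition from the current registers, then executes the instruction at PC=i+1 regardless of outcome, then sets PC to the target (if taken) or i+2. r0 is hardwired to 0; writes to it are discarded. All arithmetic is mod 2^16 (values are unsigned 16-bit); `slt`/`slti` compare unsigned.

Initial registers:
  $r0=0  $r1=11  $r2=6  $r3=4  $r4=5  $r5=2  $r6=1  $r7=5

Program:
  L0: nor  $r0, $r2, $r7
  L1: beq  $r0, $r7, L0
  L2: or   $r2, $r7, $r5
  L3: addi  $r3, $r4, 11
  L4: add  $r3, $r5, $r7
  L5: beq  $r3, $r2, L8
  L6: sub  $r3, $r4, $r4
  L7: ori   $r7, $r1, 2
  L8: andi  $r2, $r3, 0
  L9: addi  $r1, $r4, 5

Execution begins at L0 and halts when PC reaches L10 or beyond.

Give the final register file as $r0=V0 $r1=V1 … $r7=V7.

$r0=0 $r1=10 $r2=0 $r3=0 $r4=5 $r5=2 $r6=1 $r7=5

  step pc=0: nor  $r0, $r2, $r7  regs=(0,11,6,4,5,2,1,5)
  step pc=1: beq  $r0, $r7, L0  cond=F  regs=(0,11,6,4,5,2,1,5)
  step pc=2: or   $r2, $r7, $r5  regs=(0,11,7,4,5,2,1,5)
  step pc=3: addi  $r3, $r4, 11  regs=(0,11,7,16,5,2,1,5)
  step pc=4: add  $r3, $r5, $r7  regs=(0,11,7,7,5,2,1,5)
  step pc=5: beq  $r3, $r2, L8  cond=T  regs=(0,11,7,7,5,2,1,5)
  step pc=6: sub  $r3, $r4, $r4  regs=(0,11,7,0,5,2,1,5)
  step pc=8: andi  $r2, $r3, 0  regs=(0,11,0,0,5,2,1,5)
  step pc=9: addi  $r1, $r4, 5  regs=(0,10,0,0,5,2,1,5)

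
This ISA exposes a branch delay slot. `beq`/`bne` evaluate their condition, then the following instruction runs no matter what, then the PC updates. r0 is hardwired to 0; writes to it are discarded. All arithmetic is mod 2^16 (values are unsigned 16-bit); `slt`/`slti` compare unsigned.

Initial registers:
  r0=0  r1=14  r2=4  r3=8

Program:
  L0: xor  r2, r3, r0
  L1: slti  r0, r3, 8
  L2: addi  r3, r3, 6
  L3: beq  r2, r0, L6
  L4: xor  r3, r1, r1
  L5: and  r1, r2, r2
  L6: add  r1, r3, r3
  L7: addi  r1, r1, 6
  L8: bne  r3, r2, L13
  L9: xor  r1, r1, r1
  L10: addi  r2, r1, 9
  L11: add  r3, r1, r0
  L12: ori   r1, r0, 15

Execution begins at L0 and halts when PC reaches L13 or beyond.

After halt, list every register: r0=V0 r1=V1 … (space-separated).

  step pc=0: xor  r2, r3, r0  regs=(0,14,8,8)
  step pc=1: slti  r0, r3, 8  regs=(0,14,8,8)
  step pc=2: addi  r3, r3, 6  regs=(0,14,8,14)
  step pc=3: beq  r2, r0, L6  cond=F  regs=(0,14,8,14)
  step pc=4: xor  r3, r1, r1  regs=(0,14,8,0)
  step pc=5: and  r1, r2, r2  regs=(0,8,8,0)
  step pc=6: add  r1, r3, r3  regs=(0,0,8,0)
  step pc=7: addi  r1, r1, 6  regs=(0,6,8,0)
  step pc=8: bne  r3, r2, L13  cond=T  regs=(0,6,8,0)
  step pc=9: xor  r1, r1, r1  regs=(0,0,8,0)

r0=0 r1=0 r2=8 r3=0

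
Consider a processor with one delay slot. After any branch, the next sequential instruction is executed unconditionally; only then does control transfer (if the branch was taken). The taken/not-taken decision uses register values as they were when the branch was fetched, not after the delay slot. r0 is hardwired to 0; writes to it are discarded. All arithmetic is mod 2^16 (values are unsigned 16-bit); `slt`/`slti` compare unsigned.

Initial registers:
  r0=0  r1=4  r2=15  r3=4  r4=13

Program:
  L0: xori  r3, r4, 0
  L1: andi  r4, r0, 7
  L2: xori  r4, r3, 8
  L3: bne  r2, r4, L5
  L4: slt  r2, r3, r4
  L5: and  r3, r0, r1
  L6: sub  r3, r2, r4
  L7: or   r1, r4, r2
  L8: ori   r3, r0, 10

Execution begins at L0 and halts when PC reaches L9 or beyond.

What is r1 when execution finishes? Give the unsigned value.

#0 xori  r3, r4, 0 ; 0/4/15/13/13
#1 andi  r4, r0, 7 ; 0/4/15/13/0
#2 xori  r4, r3, 8 ; 0/4/15/13/5
#3 bne  r2, r4, L5 ; 0/4/15/13/5 ; →target
#4 slt  r2, r3, r4 ; 0/4/0/13/5
#5 and  r3, r0, r1 ; 0/4/0/0/5
#6 sub  r3, r2, r4 ; 0/4/0/65531/5
#7 or   r1, r4, r2 ; 0/5/0/65531/5
#8 ori   r3, r0, 10 ; 0/5/0/10/5

5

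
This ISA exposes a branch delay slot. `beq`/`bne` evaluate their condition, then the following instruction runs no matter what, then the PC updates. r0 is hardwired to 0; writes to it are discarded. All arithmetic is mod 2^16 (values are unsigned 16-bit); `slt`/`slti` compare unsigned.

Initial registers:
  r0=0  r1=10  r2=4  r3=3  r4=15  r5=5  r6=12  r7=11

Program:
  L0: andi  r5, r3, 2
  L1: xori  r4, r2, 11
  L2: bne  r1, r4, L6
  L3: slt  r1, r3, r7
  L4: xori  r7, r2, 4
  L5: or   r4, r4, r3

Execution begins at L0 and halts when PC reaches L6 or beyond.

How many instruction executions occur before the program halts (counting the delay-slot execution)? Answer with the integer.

  step pc=0: andi  r5, r3, 2  regs=(0,10,4,3,15,2,12,11)
  step pc=1: xori  r4, r2, 11  regs=(0,10,4,3,15,2,12,11)
  step pc=2: bne  r1, r4, L6  cond=T  regs=(0,10,4,3,15,2,12,11)
  step pc=3: slt  r1, r3, r7  regs=(0,1,4,3,15,2,12,11)

4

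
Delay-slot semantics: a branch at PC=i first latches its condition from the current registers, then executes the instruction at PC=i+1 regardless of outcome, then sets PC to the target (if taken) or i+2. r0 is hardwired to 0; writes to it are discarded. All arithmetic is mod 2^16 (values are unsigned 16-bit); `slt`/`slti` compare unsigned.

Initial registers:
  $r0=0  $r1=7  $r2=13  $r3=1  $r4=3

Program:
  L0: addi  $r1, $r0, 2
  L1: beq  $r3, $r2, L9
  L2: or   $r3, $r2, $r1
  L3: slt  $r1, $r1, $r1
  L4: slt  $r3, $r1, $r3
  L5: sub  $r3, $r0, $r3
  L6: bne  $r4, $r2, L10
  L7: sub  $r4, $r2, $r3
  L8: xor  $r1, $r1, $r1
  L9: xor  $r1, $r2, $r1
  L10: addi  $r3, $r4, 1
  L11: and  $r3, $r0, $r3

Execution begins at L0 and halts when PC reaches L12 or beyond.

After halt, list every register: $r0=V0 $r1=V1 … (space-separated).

$r0=0 $r1=0 $r2=13 $r3=0 $r4=14

PC=0  addi  $r1, $r0, 2      | $r0=0 $r1=2 $r2=13 $r3=1 $r4=3
PC=1  beq  $r3, $r2, L9      | $r0=0 $r1=2 $r2=13 $r3=1 $r4=3  [not taken]
PC=2  or   $r3, $r2, $r1     | $r0=0 $r1=2 $r2=13 $r3=15 $r4=3
PC=3  slt  $r1, $r1, $r1     | $r0=0 $r1=0 $r2=13 $r3=15 $r4=3
PC=4  slt  $r3, $r1, $r3     | $r0=0 $r1=0 $r2=13 $r3=1 $r4=3
PC=5  sub  $r3, $r0, $r3     | $r0=0 $r1=0 $r2=13 $r3=65535 $r4=3
PC=6  bne  $r4, $r2, L10     | $r0=0 $r1=0 $r2=13 $r3=65535 $r4=3  [TAKEN]
PC=7  sub  $r4, $r2, $r3     | $r0=0 $r1=0 $r2=13 $r3=65535 $r4=14
PC=10 addi  $r3, $r4, 1      | $r0=0 $r1=0 $r2=13 $r3=15 $r4=14
PC=11 and  $r3, $r0, $r3     | $r0=0 $r1=0 $r2=13 $r3=0 $r4=14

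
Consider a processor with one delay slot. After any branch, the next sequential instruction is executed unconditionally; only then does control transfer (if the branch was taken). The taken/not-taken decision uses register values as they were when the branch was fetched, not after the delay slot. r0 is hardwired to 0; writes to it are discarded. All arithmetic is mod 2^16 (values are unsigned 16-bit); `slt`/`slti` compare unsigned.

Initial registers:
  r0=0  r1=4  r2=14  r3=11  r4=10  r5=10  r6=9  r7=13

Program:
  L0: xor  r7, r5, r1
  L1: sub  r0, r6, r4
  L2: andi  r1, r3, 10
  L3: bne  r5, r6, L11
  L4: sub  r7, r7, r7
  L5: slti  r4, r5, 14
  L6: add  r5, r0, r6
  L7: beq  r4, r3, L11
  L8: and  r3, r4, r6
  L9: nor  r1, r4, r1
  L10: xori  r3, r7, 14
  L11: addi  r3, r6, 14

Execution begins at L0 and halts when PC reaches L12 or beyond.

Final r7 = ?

0

PC=0  xor  r7, r5, r1        | r0=0 r1=4 r2=14 r3=11 r4=10 r5=10 r6=9 r7=14
PC=1  sub  r0, r6, r4        | r0=0 r1=4 r2=14 r3=11 r4=10 r5=10 r6=9 r7=14
PC=2  andi  r1, r3, 10       | r0=0 r1=10 r2=14 r3=11 r4=10 r5=10 r6=9 r7=14
PC=3  bne  r5, r6, L11       | r0=0 r1=10 r2=14 r3=11 r4=10 r5=10 r6=9 r7=14  [TAKEN]
PC=4  sub  r7, r7, r7        | r0=0 r1=10 r2=14 r3=11 r4=10 r5=10 r6=9 r7=0
PC=11 addi  r3, r6, 14       | r0=0 r1=10 r2=14 r3=23 r4=10 r5=10 r6=9 r7=0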